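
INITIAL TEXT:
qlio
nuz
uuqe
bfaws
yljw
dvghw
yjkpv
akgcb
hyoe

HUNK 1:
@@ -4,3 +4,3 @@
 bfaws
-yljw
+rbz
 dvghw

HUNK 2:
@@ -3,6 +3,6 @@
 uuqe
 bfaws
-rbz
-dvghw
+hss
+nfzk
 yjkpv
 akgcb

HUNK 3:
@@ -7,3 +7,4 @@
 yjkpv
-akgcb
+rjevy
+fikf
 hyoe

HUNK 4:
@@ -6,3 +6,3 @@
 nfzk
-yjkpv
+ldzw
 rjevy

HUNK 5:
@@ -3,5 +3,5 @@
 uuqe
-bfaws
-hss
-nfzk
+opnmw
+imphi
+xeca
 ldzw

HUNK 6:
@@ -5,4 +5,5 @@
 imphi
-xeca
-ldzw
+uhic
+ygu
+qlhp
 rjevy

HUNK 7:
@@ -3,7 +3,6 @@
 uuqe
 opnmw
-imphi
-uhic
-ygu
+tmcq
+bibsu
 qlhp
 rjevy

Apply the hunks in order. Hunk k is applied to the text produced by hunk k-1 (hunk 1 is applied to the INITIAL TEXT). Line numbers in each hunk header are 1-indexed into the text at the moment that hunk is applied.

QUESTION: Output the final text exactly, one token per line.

Hunk 1: at line 4 remove [yljw] add [rbz] -> 9 lines: qlio nuz uuqe bfaws rbz dvghw yjkpv akgcb hyoe
Hunk 2: at line 3 remove [rbz,dvghw] add [hss,nfzk] -> 9 lines: qlio nuz uuqe bfaws hss nfzk yjkpv akgcb hyoe
Hunk 3: at line 7 remove [akgcb] add [rjevy,fikf] -> 10 lines: qlio nuz uuqe bfaws hss nfzk yjkpv rjevy fikf hyoe
Hunk 4: at line 6 remove [yjkpv] add [ldzw] -> 10 lines: qlio nuz uuqe bfaws hss nfzk ldzw rjevy fikf hyoe
Hunk 5: at line 3 remove [bfaws,hss,nfzk] add [opnmw,imphi,xeca] -> 10 lines: qlio nuz uuqe opnmw imphi xeca ldzw rjevy fikf hyoe
Hunk 6: at line 5 remove [xeca,ldzw] add [uhic,ygu,qlhp] -> 11 lines: qlio nuz uuqe opnmw imphi uhic ygu qlhp rjevy fikf hyoe
Hunk 7: at line 3 remove [imphi,uhic,ygu] add [tmcq,bibsu] -> 10 lines: qlio nuz uuqe opnmw tmcq bibsu qlhp rjevy fikf hyoe

Answer: qlio
nuz
uuqe
opnmw
tmcq
bibsu
qlhp
rjevy
fikf
hyoe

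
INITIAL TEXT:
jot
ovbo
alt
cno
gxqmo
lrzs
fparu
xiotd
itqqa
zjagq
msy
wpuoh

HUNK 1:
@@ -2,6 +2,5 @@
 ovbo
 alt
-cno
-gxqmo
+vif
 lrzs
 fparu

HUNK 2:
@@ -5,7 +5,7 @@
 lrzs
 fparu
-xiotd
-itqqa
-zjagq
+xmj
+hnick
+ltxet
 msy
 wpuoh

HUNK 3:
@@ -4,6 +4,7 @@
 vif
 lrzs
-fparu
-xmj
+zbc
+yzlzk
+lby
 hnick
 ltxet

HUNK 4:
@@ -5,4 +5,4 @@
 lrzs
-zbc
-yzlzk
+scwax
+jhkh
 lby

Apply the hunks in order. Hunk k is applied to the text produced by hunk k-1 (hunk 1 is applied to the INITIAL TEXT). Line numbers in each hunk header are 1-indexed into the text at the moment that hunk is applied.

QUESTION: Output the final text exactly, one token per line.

Hunk 1: at line 2 remove [cno,gxqmo] add [vif] -> 11 lines: jot ovbo alt vif lrzs fparu xiotd itqqa zjagq msy wpuoh
Hunk 2: at line 5 remove [xiotd,itqqa,zjagq] add [xmj,hnick,ltxet] -> 11 lines: jot ovbo alt vif lrzs fparu xmj hnick ltxet msy wpuoh
Hunk 3: at line 4 remove [fparu,xmj] add [zbc,yzlzk,lby] -> 12 lines: jot ovbo alt vif lrzs zbc yzlzk lby hnick ltxet msy wpuoh
Hunk 4: at line 5 remove [zbc,yzlzk] add [scwax,jhkh] -> 12 lines: jot ovbo alt vif lrzs scwax jhkh lby hnick ltxet msy wpuoh

Answer: jot
ovbo
alt
vif
lrzs
scwax
jhkh
lby
hnick
ltxet
msy
wpuoh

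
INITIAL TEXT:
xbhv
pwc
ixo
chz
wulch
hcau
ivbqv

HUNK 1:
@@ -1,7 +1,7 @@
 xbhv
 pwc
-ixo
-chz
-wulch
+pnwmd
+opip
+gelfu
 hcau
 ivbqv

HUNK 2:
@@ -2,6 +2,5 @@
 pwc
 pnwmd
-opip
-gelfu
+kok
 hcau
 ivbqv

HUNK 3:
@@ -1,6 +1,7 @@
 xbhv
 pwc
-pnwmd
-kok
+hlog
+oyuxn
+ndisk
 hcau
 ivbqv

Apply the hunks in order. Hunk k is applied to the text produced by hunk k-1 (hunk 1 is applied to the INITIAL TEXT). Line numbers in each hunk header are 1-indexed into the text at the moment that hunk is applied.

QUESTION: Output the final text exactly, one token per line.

Hunk 1: at line 1 remove [ixo,chz,wulch] add [pnwmd,opip,gelfu] -> 7 lines: xbhv pwc pnwmd opip gelfu hcau ivbqv
Hunk 2: at line 2 remove [opip,gelfu] add [kok] -> 6 lines: xbhv pwc pnwmd kok hcau ivbqv
Hunk 3: at line 1 remove [pnwmd,kok] add [hlog,oyuxn,ndisk] -> 7 lines: xbhv pwc hlog oyuxn ndisk hcau ivbqv

Answer: xbhv
pwc
hlog
oyuxn
ndisk
hcau
ivbqv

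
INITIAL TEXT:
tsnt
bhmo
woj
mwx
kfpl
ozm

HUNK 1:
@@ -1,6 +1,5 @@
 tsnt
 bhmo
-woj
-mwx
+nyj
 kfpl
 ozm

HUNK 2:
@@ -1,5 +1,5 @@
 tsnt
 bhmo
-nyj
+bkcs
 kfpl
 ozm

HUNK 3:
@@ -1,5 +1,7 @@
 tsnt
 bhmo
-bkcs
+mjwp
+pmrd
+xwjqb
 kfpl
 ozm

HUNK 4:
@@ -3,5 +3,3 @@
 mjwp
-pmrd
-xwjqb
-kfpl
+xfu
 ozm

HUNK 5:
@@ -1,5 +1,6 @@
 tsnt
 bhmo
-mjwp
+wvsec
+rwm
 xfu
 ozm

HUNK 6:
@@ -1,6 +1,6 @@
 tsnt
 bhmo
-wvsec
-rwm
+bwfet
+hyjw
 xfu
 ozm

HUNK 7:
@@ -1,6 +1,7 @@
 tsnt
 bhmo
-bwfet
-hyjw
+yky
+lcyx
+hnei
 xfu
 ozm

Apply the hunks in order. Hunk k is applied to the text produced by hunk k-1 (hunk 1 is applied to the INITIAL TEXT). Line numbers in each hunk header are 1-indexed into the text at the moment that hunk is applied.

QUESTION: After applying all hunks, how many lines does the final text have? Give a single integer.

Answer: 7

Derivation:
Hunk 1: at line 1 remove [woj,mwx] add [nyj] -> 5 lines: tsnt bhmo nyj kfpl ozm
Hunk 2: at line 1 remove [nyj] add [bkcs] -> 5 lines: tsnt bhmo bkcs kfpl ozm
Hunk 3: at line 1 remove [bkcs] add [mjwp,pmrd,xwjqb] -> 7 lines: tsnt bhmo mjwp pmrd xwjqb kfpl ozm
Hunk 4: at line 3 remove [pmrd,xwjqb,kfpl] add [xfu] -> 5 lines: tsnt bhmo mjwp xfu ozm
Hunk 5: at line 1 remove [mjwp] add [wvsec,rwm] -> 6 lines: tsnt bhmo wvsec rwm xfu ozm
Hunk 6: at line 1 remove [wvsec,rwm] add [bwfet,hyjw] -> 6 lines: tsnt bhmo bwfet hyjw xfu ozm
Hunk 7: at line 1 remove [bwfet,hyjw] add [yky,lcyx,hnei] -> 7 lines: tsnt bhmo yky lcyx hnei xfu ozm
Final line count: 7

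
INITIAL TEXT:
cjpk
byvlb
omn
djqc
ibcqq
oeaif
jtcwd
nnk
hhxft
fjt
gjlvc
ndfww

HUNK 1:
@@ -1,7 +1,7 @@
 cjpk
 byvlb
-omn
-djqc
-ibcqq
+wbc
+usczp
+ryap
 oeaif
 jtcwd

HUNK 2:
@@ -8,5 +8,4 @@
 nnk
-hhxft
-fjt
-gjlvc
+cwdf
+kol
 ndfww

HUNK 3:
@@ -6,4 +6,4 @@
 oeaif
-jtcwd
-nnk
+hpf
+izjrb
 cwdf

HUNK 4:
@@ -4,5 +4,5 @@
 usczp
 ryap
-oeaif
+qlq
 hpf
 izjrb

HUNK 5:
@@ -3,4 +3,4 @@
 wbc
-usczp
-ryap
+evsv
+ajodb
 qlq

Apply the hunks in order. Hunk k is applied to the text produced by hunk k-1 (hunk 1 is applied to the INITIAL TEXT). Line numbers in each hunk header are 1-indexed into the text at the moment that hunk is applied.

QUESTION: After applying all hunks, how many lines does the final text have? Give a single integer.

Answer: 11

Derivation:
Hunk 1: at line 1 remove [omn,djqc,ibcqq] add [wbc,usczp,ryap] -> 12 lines: cjpk byvlb wbc usczp ryap oeaif jtcwd nnk hhxft fjt gjlvc ndfww
Hunk 2: at line 8 remove [hhxft,fjt,gjlvc] add [cwdf,kol] -> 11 lines: cjpk byvlb wbc usczp ryap oeaif jtcwd nnk cwdf kol ndfww
Hunk 3: at line 6 remove [jtcwd,nnk] add [hpf,izjrb] -> 11 lines: cjpk byvlb wbc usczp ryap oeaif hpf izjrb cwdf kol ndfww
Hunk 4: at line 4 remove [oeaif] add [qlq] -> 11 lines: cjpk byvlb wbc usczp ryap qlq hpf izjrb cwdf kol ndfww
Hunk 5: at line 3 remove [usczp,ryap] add [evsv,ajodb] -> 11 lines: cjpk byvlb wbc evsv ajodb qlq hpf izjrb cwdf kol ndfww
Final line count: 11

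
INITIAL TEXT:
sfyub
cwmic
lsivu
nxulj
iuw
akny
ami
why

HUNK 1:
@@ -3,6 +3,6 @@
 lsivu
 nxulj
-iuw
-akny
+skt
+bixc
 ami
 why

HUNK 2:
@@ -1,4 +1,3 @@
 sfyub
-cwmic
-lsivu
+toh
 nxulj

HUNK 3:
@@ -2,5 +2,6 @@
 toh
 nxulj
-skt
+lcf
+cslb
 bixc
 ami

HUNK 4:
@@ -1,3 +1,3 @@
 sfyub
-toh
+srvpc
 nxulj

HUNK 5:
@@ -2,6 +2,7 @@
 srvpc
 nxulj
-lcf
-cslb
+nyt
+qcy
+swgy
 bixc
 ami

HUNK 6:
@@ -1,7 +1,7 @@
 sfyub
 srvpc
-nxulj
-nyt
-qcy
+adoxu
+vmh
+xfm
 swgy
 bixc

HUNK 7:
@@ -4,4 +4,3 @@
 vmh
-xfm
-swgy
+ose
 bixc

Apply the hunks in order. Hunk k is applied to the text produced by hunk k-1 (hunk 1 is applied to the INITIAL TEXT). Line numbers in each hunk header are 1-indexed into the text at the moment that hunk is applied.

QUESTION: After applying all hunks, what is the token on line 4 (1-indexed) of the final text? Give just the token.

Answer: vmh

Derivation:
Hunk 1: at line 3 remove [iuw,akny] add [skt,bixc] -> 8 lines: sfyub cwmic lsivu nxulj skt bixc ami why
Hunk 2: at line 1 remove [cwmic,lsivu] add [toh] -> 7 lines: sfyub toh nxulj skt bixc ami why
Hunk 3: at line 2 remove [skt] add [lcf,cslb] -> 8 lines: sfyub toh nxulj lcf cslb bixc ami why
Hunk 4: at line 1 remove [toh] add [srvpc] -> 8 lines: sfyub srvpc nxulj lcf cslb bixc ami why
Hunk 5: at line 2 remove [lcf,cslb] add [nyt,qcy,swgy] -> 9 lines: sfyub srvpc nxulj nyt qcy swgy bixc ami why
Hunk 6: at line 1 remove [nxulj,nyt,qcy] add [adoxu,vmh,xfm] -> 9 lines: sfyub srvpc adoxu vmh xfm swgy bixc ami why
Hunk 7: at line 4 remove [xfm,swgy] add [ose] -> 8 lines: sfyub srvpc adoxu vmh ose bixc ami why
Final line 4: vmh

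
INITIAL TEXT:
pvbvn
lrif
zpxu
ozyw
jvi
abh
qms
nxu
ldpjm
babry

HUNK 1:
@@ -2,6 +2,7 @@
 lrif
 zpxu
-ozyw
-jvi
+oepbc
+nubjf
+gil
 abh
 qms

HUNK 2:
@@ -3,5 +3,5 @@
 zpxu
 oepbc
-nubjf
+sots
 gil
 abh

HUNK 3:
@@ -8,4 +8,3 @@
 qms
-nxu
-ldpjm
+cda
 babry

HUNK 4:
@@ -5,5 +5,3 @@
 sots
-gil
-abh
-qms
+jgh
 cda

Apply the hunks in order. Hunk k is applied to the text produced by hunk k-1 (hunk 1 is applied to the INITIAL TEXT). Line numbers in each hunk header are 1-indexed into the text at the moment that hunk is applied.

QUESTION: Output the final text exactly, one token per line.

Answer: pvbvn
lrif
zpxu
oepbc
sots
jgh
cda
babry

Derivation:
Hunk 1: at line 2 remove [ozyw,jvi] add [oepbc,nubjf,gil] -> 11 lines: pvbvn lrif zpxu oepbc nubjf gil abh qms nxu ldpjm babry
Hunk 2: at line 3 remove [nubjf] add [sots] -> 11 lines: pvbvn lrif zpxu oepbc sots gil abh qms nxu ldpjm babry
Hunk 3: at line 8 remove [nxu,ldpjm] add [cda] -> 10 lines: pvbvn lrif zpxu oepbc sots gil abh qms cda babry
Hunk 4: at line 5 remove [gil,abh,qms] add [jgh] -> 8 lines: pvbvn lrif zpxu oepbc sots jgh cda babry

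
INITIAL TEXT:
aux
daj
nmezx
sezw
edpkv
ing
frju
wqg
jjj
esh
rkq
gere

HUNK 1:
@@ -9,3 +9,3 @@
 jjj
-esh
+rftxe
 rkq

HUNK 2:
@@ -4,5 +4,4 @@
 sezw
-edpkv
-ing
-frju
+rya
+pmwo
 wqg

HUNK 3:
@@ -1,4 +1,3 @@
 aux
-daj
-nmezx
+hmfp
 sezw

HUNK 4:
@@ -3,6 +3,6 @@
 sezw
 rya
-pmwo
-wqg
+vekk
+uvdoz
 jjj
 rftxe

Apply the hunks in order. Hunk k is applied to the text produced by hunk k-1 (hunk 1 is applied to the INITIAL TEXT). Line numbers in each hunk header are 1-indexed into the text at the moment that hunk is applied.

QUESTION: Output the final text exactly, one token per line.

Hunk 1: at line 9 remove [esh] add [rftxe] -> 12 lines: aux daj nmezx sezw edpkv ing frju wqg jjj rftxe rkq gere
Hunk 2: at line 4 remove [edpkv,ing,frju] add [rya,pmwo] -> 11 lines: aux daj nmezx sezw rya pmwo wqg jjj rftxe rkq gere
Hunk 3: at line 1 remove [daj,nmezx] add [hmfp] -> 10 lines: aux hmfp sezw rya pmwo wqg jjj rftxe rkq gere
Hunk 4: at line 3 remove [pmwo,wqg] add [vekk,uvdoz] -> 10 lines: aux hmfp sezw rya vekk uvdoz jjj rftxe rkq gere

Answer: aux
hmfp
sezw
rya
vekk
uvdoz
jjj
rftxe
rkq
gere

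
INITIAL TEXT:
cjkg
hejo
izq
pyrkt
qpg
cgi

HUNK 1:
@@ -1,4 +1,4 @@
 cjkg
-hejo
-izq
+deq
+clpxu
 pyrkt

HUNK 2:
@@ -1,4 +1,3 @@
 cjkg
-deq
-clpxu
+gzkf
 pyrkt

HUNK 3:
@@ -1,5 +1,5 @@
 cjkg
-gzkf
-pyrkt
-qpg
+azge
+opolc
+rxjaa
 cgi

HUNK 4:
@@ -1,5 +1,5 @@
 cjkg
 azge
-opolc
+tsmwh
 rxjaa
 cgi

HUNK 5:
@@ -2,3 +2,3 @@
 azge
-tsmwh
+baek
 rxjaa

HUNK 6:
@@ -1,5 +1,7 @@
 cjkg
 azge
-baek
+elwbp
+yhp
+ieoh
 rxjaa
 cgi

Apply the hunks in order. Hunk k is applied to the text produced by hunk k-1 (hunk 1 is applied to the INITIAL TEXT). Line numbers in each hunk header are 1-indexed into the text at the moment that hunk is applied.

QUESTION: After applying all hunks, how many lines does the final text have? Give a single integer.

Hunk 1: at line 1 remove [hejo,izq] add [deq,clpxu] -> 6 lines: cjkg deq clpxu pyrkt qpg cgi
Hunk 2: at line 1 remove [deq,clpxu] add [gzkf] -> 5 lines: cjkg gzkf pyrkt qpg cgi
Hunk 3: at line 1 remove [gzkf,pyrkt,qpg] add [azge,opolc,rxjaa] -> 5 lines: cjkg azge opolc rxjaa cgi
Hunk 4: at line 1 remove [opolc] add [tsmwh] -> 5 lines: cjkg azge tsmwh rxjaa cgi
Hunk 5: at line 2 remove [tsmwh] add [baek] -> 5 lines: cjkg azge baek rxjaa cgi
Hunk 6: at line 1 remove [baek] add [elwbp,yhp,ieoh] -> 7 lines: cjkg azge elwbp yhp ieoh rxjaa cgi
Final line count: 7

Answer: 7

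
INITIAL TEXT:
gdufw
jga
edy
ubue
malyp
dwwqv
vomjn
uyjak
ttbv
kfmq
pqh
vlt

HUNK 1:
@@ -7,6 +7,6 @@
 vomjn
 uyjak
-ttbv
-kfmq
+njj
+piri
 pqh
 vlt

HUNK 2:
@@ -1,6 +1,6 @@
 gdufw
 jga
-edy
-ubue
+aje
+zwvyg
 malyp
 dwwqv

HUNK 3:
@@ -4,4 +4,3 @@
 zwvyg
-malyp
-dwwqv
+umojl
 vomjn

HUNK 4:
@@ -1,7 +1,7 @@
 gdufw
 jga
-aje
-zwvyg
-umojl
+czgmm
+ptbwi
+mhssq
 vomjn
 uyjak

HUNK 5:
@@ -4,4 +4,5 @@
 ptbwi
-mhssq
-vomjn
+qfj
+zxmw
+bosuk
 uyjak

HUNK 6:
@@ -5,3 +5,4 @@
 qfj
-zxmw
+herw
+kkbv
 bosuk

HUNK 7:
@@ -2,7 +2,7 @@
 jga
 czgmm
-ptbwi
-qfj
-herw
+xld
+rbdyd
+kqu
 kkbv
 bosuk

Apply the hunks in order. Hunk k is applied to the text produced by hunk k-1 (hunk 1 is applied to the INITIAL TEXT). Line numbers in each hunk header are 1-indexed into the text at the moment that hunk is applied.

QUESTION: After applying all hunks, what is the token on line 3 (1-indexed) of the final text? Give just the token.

Answer: czgmm

Derivation:
Hunk 1: at line 7 remove [ttbv,kfmq] add [njj,piri] -> 12 lines: gdufw jga edy ubue malyp dwwqv vomjn uyjak njj piri pqh vlt
Hunk 2: at line 1 remove [edy,ubue] add [aje,zwvyg] -> 12 lines: gdufw jga aje zwvyg malyp dwwqv vomjn uyjak njj piri pqh vlt
Hunk 3: at line 4 remove [malyp,dwwqv] add [umojl] -> 11 lines: gdufw jga aje zwvyg umojl vomjn uyjak njj piri pqh vlt
Hunk 4: at line 1 remove [aje,zwvyg,umojl] add [czgmm,ptbwi,mhssq] -> 11 lines: gdufw jga czgmm ptbwi mhssq vomjn uyjak njj piri pqh vlt
Hunk 5: at line 4 remove [mhssq,vomjn] add [qfj,zxmw,bosuk] -> 12 lines: gdufw jga czgmm ptbwi qfj zxmw bosuk uyjak njj piri pqh vlt
Hunk 6: at line 5 remove [zxmw] add [herw,kkbv] -> 13 lines: gdufw jga czgmm ptbwi qfj herw kkbv bosuk uyjak njj piri pqh vlt
Hunk 7: at line 2 remove [ptbwi,qfj,herw] add [xld,rbdyd,kqu] -> 13 lines: gdufw jga czgmm xld rbdyd kqu kkbv bosuk uyjak njj piri pqh vlt
Final line 3: czgmm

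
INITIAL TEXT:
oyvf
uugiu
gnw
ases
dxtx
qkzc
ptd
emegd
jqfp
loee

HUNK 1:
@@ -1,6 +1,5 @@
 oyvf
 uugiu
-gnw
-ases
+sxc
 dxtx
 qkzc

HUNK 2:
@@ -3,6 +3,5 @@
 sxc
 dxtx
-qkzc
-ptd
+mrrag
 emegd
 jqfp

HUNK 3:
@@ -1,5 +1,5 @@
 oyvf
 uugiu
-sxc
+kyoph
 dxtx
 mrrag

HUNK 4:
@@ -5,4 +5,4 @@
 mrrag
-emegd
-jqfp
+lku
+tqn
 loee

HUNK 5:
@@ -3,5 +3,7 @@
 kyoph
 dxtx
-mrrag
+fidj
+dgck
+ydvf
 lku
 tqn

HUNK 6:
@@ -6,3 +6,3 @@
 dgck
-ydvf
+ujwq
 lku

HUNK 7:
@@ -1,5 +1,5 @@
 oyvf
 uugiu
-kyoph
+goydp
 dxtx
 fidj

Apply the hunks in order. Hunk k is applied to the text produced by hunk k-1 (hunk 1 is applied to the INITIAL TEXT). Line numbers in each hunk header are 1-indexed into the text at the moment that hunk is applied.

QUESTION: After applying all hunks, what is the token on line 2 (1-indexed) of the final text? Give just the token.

Hunk 1: at line 1 remove [gnw,ases] add [sxc] -> 9 lines: oyvf uugiu sxc dxtx qkzc ptd emegd jqfp loee
Hunk 2: at line 3 remove [qkzc,ptd] add [mrrag] -> 8 lines: oyvf uugiu sxc dxtx mrrag emegd jqfp loee
Hunk 3: at line 1 remove [sxc] add [kyoph] -> 8 lines: oyvf uugiu kyoph dxtx mrrag emegd jqfp loee
Hunk 4: at line 5 remove [emegd,jqfp] add [lku,tqn] -> 8 lines: oyvf uugiu kyoph dxtx mrrag lku tqn loee
Hunk 5: at line 3 remove [mrrag] add [fidj,dgck,ydvf] -> 10 lines: oyvf uugiu kyoph dxtx fidj dgck ydvf lku tqn loee
Hunk 6: at line 6 remove [ydvf] add [ujwq] -> 10 lines: oyvf uugiu kyoph dxtx fidj dgck ujwq lku tqn loee
Hunk 7: at line 1 remove [kyoph] add [goydp] -> 10 lines: oyvf uugiu goydp dxtx fidj dgck ujwq lku tqn loee
Final line 2: uugiu

Answer: uugiu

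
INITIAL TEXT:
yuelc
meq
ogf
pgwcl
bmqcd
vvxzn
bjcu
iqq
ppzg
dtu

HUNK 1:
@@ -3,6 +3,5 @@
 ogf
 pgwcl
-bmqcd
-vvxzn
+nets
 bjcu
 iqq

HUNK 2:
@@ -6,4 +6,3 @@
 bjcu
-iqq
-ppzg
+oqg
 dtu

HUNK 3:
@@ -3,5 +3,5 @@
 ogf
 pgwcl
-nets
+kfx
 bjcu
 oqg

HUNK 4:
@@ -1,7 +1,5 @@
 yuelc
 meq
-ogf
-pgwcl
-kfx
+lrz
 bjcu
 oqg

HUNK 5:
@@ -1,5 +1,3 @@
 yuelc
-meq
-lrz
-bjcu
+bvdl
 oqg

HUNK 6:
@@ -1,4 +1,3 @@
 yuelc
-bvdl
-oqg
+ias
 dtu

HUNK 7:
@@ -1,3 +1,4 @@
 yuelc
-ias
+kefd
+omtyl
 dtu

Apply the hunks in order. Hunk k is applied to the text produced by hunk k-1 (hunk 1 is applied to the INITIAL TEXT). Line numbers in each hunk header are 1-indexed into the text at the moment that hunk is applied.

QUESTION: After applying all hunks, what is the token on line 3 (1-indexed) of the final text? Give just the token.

Answer: omtyl

Derivation:
Hunk 1: at line 3 remove [bmqcd,vvxzn] add [nets] -> 9 lines: yuelc meq ogf pgwcl nets bjcu iqq ppzg dtu
Hunk 2: at line 6 remove [iqq,ppzg] add [oqg] -> 8 lines: yuelc meq ogf pgwcl nets bjcu oqg dtu
Hunk 3: at line 3 remove [nets] add [kfx] -> 8 lines: yuelc meq ogf pgwcl kfx bjcu oqg dtu
Hunk 4: at line 1 remove [ogf,pgwcl,kfx] add [lrz] -> 6 lines: yuelc meq lrz bjcu oqg dtu
Hunk 5: at line 1 remove [meq,lrz,bjcu] add [bvdl] -> 4 lines: yuelc bvdl oqg dtu
Hunk 6: at line 1 remove [bvdl,oqg] add [ias] -> 3 lines: yuelc ias dtu
Hunk 7: at line 1 remove [ias] add [kefd,omtyl] -> 4 lines: yuelc kefd omtyl dtu
Final line 3: omtyl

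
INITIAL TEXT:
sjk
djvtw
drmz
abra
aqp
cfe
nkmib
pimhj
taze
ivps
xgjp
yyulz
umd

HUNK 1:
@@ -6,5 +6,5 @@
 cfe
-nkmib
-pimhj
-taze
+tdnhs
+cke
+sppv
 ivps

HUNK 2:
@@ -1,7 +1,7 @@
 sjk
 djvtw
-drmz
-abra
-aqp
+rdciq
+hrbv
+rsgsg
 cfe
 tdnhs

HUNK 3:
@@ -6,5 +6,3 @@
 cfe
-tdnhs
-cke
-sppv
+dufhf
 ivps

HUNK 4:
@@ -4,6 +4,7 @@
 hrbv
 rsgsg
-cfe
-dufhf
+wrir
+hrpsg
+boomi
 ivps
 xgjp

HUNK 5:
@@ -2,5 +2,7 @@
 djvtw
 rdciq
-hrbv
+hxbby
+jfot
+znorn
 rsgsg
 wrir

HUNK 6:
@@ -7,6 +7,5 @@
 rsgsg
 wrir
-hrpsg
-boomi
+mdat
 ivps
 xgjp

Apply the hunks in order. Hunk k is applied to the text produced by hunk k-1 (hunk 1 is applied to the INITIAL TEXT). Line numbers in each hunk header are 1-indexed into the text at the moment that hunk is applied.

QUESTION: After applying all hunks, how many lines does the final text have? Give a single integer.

Answer: 13

Derivation:
Hunk 1: at line 6 remove [nkmib,pimhj,taze] add [tdnhs,cke,sppv] -> 13 lines: sjk djvtw drmz abra aqp cfe tdnhs cke sppv ivps xgjp yyulz umd
Hunk 2: at line 1 remove [drmz,abra,aqp] add [rdciq,hrbv,rsgsg] -> 13 lines: sjk djvtw rdciq hrbv rsgsg cfe tdnhs cke sppv ivps xgjp yyulz umd
Hunk 3: at line 6 remove [tdnhs,cke,sppv] add [dufhf] -> 11 lines: sjk djvtw rdciq hrbv rsgsg cfe dufhf ivps xgjp yyulz umd
Hunk 4: at line 4 remove [cfe,dufhf] add [wrir,hrpsg,boomi] -> 12 lines: sjk djvtw rdciq hrbv rsgsg wrir hrpsg boomi ivps xgjp yyulz umd
Hunk 5: at line 2 remove [hrbv] add [hxbby,jfot,znorn] -> 14 lines: sjk djvtw rdciq hxbby jfot znorn rsgsg wrir hrpsg boomi ivps xgjp yyulz umd
Hunk 6: at line 7 remove [hrpsg,boomi] add [mdat] -> 13 lines: sjk djvtw rdciq hxbby jfot znorn rsgsg wrir mdat ivps xgjp yyulz umd
Final line count: 13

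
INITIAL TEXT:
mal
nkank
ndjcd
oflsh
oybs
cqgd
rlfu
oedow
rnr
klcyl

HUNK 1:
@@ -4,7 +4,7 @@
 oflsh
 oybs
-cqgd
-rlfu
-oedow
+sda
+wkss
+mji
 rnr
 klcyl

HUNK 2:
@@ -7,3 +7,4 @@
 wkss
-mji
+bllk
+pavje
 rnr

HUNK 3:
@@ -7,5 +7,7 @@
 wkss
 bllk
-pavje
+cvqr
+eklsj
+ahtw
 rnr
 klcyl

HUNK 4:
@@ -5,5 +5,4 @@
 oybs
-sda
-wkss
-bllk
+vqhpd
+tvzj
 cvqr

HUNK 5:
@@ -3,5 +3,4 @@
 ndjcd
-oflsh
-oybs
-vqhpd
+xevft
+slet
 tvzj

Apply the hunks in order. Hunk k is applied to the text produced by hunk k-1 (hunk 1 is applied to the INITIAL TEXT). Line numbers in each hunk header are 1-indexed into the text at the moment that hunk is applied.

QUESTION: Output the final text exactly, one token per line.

Answer: mal
nkank
ndjcd
xevft
slet
tvzj
cvqr
eklsj
ahtw
rnr
klcyl

Derivation:
Hunk 1: at line 4 remove [cqgd,rlfu,oedow] add [sda,wkss,mji] -> 10 lines: mal nkank ndjcd oflsh oybs sda wkss mji rnr klcyl
Hunk 2: at line 7 remove [mji] add [bllk,pavje] -> 11 lines: mal nkank ndjcd oflsh oybs sda wkss bllk pavje rnr klcyl
Hunk 3: at line 7 remove [pavje] add [cvqr,eklsj,ahtw] -> 13 lines: mal nkank ndjcd oflsh oybs sda wkss bllk cvqr eklsj ahtw rnr klcyl
Hunk 4: at line 5 remove [sda,wkss,bllk] add [vqhpd,tvzj] -> 12 lines: mal nkank ndjcd oflsh oybs vqhpd tvzj cvqr eklsj ahtw rnr klcyl
Hunk 5: at line 3 remove [oflsh,oybs,vqhpd] add [xevft,slet] -> 11 lines: mal nkank ndjcd xevft slet tvzj cvqr eklsj ahtw rnr klcyl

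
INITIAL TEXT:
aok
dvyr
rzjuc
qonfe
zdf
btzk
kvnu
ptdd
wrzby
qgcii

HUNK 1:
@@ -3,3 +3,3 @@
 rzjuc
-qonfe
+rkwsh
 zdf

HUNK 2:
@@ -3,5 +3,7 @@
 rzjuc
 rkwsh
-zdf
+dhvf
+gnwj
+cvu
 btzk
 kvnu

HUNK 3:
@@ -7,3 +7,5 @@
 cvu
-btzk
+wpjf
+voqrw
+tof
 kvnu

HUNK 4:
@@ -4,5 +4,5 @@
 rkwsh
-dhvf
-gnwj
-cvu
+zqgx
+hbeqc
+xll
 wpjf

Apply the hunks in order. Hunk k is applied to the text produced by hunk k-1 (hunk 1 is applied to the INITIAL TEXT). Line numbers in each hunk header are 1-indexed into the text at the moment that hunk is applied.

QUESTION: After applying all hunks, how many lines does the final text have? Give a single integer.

Hunk 1: at line 3 remove [qonfe] add [rkwsh] -> 10 lines: aok dvyr rzjuc rkwsh zdf btzk kvnu ptdd wrzby qgcii
Hunk 2: at line 3 remove [zdf] add [dhvf,gnwj,cvu] -> 12 lines: aok dvyr rzjuc rkwsh dhvf gnwj cvu btzk kvnu ptdd wrzby qgcii
Hunk 3: at line 7 remove [btzk] add [wpjf,voqrw,tof] -> 14 lines: aok dvyr rzjuc rkwsh dhvf gnwj cvu wpjf voqrw tof kvnu ptdd wrzby qgcii
Hunk 4: at line 4 remove [dhvf,gnwj,cvu] add [zqgx,hbeqc,xll] -> 14 lines: aok dvyr rzjuc rkwsh zqgx hbeqc xll wpjf voqrw tof kvnu ptdd wrzby qgcii
Final line count: 14

Answer: 14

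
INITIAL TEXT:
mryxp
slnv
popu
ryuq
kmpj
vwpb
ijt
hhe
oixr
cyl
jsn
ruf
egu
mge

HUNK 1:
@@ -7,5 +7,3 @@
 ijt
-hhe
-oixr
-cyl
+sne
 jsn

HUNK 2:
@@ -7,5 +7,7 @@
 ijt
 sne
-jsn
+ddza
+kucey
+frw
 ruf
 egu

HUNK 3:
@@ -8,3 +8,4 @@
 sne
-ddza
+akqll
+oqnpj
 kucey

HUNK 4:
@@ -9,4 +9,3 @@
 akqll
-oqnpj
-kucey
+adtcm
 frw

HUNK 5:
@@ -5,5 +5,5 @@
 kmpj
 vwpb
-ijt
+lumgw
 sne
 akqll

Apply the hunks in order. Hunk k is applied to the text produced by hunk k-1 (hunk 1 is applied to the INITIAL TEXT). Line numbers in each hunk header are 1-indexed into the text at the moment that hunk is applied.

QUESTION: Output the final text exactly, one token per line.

Answer: mryxp
slnv
popu
ryuq
kmpj
vwpb
lumgw
sne
akqll
adtcm
frw
ruf
egu
mge

Derivation:
Hunk 1: at line 7 remove [hhe,oixr,cyl] add [sne] -> 12 lines: mryxp slnv popu ryuq kmpj vwpb ijt sne jsn ruf egu mge
Hunk 2: at line 7 remove [jsn] add [ddza,kucey,frw] -> 14 lines: mryxp slnv popu ryuq kmpj vwpb ijt sne ddza kucey frw ruf egu mge
Hunk 3: at line 8 remove [ddza] add [akqll,oqnpj] -> 15 lines: mryxp slnv popu ryuq kmpj vwpb ijt sne akqll oqnpj kucey frw ruf egu mge
Hunk 4: at line 9 remove [oqnpj,kucey] add [adtcm] -> 14 lines: mryxp slnv popu ryuq kmpj vwpb ijt sne akqll adtcm frw ruf egu mge
Hunk 5: at line 5 remove [ijt] add [lumgw] -> 14 lines: mryxp slnv popu ryuq kmpj vwpb lumgw sne akqll adtcm frw ruf egu mge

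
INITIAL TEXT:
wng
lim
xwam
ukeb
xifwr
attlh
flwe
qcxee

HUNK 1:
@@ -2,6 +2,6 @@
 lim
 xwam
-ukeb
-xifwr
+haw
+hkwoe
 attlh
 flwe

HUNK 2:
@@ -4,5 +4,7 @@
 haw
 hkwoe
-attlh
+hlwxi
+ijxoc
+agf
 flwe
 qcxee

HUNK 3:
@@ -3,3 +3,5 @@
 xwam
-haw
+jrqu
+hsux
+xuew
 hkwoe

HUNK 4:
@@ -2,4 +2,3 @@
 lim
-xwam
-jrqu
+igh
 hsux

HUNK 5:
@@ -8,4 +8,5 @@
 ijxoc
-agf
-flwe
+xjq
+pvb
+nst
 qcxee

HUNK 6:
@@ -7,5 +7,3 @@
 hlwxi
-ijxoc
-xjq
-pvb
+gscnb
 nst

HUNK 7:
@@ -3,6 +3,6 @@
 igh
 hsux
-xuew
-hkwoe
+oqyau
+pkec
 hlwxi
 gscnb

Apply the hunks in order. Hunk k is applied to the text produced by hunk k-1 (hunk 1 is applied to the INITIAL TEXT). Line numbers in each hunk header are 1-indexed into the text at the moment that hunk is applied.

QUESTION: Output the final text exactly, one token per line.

Hunk 1: at line 2 remove [ukeb,xifwr] add [haw,hkwoe] -> 8 lines: wng lim xwam haw hkwoe attlh flwe qcxee
Hunk 2: at line 4 remove [attlh] add [hlwxi,ijxoc,agf] -> 10 lines: wng lim xwam haw hkwoe hlwxi ijxoc agf flwe qcxee
Hunk 3: at line 3 remove [haw] add [jrqu,hsux,xuew] -> 12 lines: wng lim xwam jrqu hsux xuew hkwoe hlwxi ijxoc agf flwe qcxee
Hunk 4: at line 2 remove [xwam,jrqu] add [igh] -> 11 lines: wng lim igh hsux xuew hkwoe hlwxi ijxoc agf flwe qcxee
Hunk 5: at line 8 remove [agf,flwe] add [xjq,pvb,nst] -> 12 lines: wng lim igh hsux xuew hkwoe hlwxi ijxoc xjq pvb nst qcxee
Hunk 6: at line 7 remove [ijxoc,xjq,pvb] add [gscnb] -> 10 lines: wng lim igh hsux xuew hkwoe hlwxi gscnb nst qcxee
Hunk 7: at line 3 remove [xuew,hkwoe] add [oqyau,pkec] -> 10 lines: wng lim igh hsux oqyau pkec hlwxi gscnb nst qcxee

Answer: wng
lim
igh
hsux
oqyau
pkec
hlwxi
gscnb
nst
qcxee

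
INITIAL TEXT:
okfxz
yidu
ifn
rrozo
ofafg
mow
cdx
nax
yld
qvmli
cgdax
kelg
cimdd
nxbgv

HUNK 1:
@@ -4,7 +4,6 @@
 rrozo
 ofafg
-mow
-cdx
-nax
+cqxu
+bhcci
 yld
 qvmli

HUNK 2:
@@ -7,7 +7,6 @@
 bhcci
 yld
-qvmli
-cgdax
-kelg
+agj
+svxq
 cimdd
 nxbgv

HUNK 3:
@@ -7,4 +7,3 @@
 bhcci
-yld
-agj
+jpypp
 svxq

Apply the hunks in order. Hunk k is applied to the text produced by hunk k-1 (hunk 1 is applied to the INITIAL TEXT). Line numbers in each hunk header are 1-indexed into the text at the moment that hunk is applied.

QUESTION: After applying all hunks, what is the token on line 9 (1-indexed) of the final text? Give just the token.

Answer: svxq

Derivation:
Hunk 1: at line 4 remove [mow,cdx,nax] add [cqxu,bhcci] -> 13 lines: okfxz yidu ifn rrozo ofafg cqxu bhcci yld qvmli cgdax kelg cimdd nxbgv
Hunk 2: at line 7 remove [qvmli,cgdax,kelg] add [agj,svxq] -> 12 lines: okfxz yidu ifn rrozo ofafg cqxu bhcci yld agj svxq cimdd nxbgv
Hunk 3: at line 7 remove [yld,agj] add [jpypp] -> 11 lines: okfxz yidu ifn rrozo ofafg cqxu bhcci jpypp svxq cimdd nxbgv
Final line 9: svxq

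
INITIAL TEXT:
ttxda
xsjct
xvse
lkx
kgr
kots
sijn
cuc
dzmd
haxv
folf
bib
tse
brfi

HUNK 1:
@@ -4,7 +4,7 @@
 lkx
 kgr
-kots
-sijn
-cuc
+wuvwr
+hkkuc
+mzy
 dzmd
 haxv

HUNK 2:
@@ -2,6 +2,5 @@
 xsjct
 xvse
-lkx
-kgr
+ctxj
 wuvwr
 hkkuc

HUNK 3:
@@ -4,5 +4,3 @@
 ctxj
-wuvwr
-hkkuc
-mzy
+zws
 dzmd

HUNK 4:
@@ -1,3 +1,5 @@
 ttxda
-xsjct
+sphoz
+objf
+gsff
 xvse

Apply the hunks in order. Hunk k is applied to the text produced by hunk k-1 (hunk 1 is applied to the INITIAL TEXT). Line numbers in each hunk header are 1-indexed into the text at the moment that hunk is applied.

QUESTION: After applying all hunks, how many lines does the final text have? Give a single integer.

Hunk 1: at line 4 remove [kots,sijn,cuc] add [wuvwr,hkkuc,mzy] -> 14 lines: ttxda xsjct xvse lkx kgr wuvwr hkkuc mzy dzmd haxv folf bib tse brfi
Hunk 2: at line 2 remove [lkx,kgr] add [ctxj] -> 13 lines: ttxda xsjct xvse ctxj wuvwr hkkuc mzy dzmd haxv folf bib tse brfi
Hunk 3: at line 4 remove [wuvwr,hkkuc,mzy] add [zws] -> 11 lines: ttxda xsjct xvse ctxj zws dzmd haxv folf bib tse brfi
Hunk 4: at line 1 remove [xsjct] add [sphoz,objf,gsff] -> 13 lines: ttxda sphoz objf gsff xvse ctxj zws dzmd haxv folf bib tse brfi
Final line count: 13

Answer: 13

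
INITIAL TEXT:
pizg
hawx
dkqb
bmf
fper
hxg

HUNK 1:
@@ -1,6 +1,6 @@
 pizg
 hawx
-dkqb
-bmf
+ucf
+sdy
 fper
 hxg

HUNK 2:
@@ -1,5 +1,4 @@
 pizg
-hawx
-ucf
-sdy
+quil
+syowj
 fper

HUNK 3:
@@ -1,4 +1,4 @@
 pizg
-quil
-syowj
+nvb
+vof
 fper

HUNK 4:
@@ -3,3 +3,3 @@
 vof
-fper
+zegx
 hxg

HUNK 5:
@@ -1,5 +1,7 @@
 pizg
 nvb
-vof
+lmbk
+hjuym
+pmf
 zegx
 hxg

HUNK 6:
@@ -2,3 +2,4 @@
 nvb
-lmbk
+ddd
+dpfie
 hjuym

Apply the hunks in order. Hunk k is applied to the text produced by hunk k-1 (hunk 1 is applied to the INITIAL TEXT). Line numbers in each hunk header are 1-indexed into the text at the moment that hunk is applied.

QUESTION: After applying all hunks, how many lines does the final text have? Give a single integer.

Hunk 1: at line 1 remove [dkqb,bmf] add [ucf,sdy] -> 6 lines: pizg hawx ucf sdy fper hxg
Hunk 2: at line 1 remove [hawx,ucf,sdy] add [quil,syowj] -> 5 lines: pizg quil syowj fper hxg
Hunk 3: at line 1 remove [quil,syowj] add [nvb,vof] -> 5 lines: pizg nvb vof fper hxg
Hunk 4: at line 3 remove [fper] add [zegx] -> 5 lines: pizg nvb vof zegx hxg
Hunk 5: at line 1 remove [vof] add [lmbk,hjuym,pmf] -> 7 lines: pizg nvb lmbk hjuym pmf zegx hxg
Hunk 6: at line 2 remove [lmbk] add [ddd,dpfie] -> 8 lines: pizg nvb ddd dpfie hjuym pmf zegx hxg
Final line count: 8

Answer: 8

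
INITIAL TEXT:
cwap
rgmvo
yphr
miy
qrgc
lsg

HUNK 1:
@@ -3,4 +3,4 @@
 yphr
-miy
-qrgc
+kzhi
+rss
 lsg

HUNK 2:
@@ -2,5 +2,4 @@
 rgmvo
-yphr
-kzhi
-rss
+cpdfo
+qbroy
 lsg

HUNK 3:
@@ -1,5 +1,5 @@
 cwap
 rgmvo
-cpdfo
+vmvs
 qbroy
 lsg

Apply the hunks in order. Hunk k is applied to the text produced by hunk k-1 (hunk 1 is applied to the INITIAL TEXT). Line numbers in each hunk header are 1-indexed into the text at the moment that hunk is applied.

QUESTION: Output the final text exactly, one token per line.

Hunk 1: at line 3 remove [miy,qrgc] add [kzhi,rss] -> 6 lines: cwap rgmvo yphr kzhi rss lsg
Hunk 2: at line 2 remove [yphr,kzhi,rss] add [cpdfo,qbroy] -> 5 lines: cwap rgmvo cpdfo qbroy lsg
Hunk 3: at line 1 remove [cpdfo] add [vmvs] -> 5 lines: cwap rgmvo vmvs qbroy lsg

Answer: cwap
rgmvo
vmvs
qbroy
lsg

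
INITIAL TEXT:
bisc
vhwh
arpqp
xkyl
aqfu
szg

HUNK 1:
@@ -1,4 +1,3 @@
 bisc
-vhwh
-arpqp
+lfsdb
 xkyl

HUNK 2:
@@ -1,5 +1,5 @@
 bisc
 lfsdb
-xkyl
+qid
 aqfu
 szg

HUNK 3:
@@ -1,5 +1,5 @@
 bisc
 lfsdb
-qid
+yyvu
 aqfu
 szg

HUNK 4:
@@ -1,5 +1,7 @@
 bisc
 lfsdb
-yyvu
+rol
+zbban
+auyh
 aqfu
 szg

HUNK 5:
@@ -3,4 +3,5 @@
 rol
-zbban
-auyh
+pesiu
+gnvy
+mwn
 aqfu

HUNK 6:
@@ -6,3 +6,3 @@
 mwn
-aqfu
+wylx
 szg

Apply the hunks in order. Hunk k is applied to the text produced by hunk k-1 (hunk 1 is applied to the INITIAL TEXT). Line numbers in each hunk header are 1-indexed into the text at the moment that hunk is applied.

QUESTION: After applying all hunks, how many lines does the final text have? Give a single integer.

Answer: 8

Derivation:
Hunk 1: at line 1 remove [vhwh,arpqp] add [lfsdb] -> 5 lines: bisc lfsdb xkyl aqfu szg
Hunk 2: at line 1 remove [xkyl] add [qid] -> 5 lines: bisc lfsdb qid aqfu szg
Hunk 3: at line 1 remove [qid] add [yyvu] -> 5 lines: bisc lfsdb yyvu aqfu szg
Hunk 4: at line 1 remove [yyvu] add [rol,zbban,auyh] -> 7 lines: bisc lfsdb rol zbban auyh aqfu szg
Hunk 5: at line 3 remove [zbban,auyh] add [pesiu,gnvy,mwn] -> 8 lines: bisc lfsdb rol pesiu gnvy mwn aqfu szg
Hunk 6: at line 6 remove [aqfu] add [wylx] -> 8 lines: bisc lfsdb rol pesiu gnvy mwn wylx szg
Final line count: 8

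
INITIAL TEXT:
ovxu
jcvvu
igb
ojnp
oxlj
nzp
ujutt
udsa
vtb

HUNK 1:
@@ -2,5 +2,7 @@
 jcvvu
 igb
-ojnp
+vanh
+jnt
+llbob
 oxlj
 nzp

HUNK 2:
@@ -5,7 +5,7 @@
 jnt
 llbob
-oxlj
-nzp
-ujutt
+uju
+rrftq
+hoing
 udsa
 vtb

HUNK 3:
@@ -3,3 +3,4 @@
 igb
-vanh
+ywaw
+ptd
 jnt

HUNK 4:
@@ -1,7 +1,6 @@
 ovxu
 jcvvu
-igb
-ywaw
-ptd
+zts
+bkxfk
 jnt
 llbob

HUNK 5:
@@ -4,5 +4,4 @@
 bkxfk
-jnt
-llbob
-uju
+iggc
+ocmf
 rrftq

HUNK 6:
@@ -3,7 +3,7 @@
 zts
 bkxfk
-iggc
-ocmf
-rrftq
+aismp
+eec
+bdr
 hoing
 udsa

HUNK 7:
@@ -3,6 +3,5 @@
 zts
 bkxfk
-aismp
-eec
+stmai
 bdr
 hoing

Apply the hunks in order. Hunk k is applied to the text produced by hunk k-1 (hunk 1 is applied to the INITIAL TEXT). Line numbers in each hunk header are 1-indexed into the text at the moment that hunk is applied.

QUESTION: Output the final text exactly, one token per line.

Answer: ovxu
jcvvu
zts
bkxfk
stmai
bdr
hoing
udsa
vtb

Derivation:
Hunk 1: at line 2 remove [ojnp] add [vanh,jnt,llbob] -> 11 lines: ovxu jcvvu igb vanh jnt llbob oxlj nzp ujutt udsa vtb
Hunk 2: at line 5 remove [oxlj,nzp,ujutt] add [uju,rrftq,hoing] -> 11 lines: ovxu jcvvu igb vanh jnt llbob uju rrftq hoing udsa vtb
Hunk 3: at line 3 remove [vanh] add [ywaw,ptd] -> 12 lines: ovxu jcvvu igb ywaw ptd jnt llbob uju rrftq hoing udsa vtb
Hunk 4: at line 1 remove [igb,ywaw,ptd] add [zts,bkxfk] -> 11 lines: ovxu jcvvu zts bkxfk jnt llbob uju rrftq hoing udsa vtb
Hunk 5: at line 4 remove [jnt,llbob,uju] add [iggc,ocmf] -> 10 lines: ovxu jcvvu zts bkxfk iggc ocmf rrftq hoing udsa vtb
Hunk 6: at line 3 remove [iggc,ocmf,rrftq] add [aismp,eec,bdr] -> 10 lines: ovxu jcvvu zts bkxfk aismp eec bdr hoing udsa vtb
Hunk 7: at line 3 remove [aismp,eec] add [stmai] -> 9 lines: ovxu jcvvu zts bkxfk stmai bdr hoing udsa vtb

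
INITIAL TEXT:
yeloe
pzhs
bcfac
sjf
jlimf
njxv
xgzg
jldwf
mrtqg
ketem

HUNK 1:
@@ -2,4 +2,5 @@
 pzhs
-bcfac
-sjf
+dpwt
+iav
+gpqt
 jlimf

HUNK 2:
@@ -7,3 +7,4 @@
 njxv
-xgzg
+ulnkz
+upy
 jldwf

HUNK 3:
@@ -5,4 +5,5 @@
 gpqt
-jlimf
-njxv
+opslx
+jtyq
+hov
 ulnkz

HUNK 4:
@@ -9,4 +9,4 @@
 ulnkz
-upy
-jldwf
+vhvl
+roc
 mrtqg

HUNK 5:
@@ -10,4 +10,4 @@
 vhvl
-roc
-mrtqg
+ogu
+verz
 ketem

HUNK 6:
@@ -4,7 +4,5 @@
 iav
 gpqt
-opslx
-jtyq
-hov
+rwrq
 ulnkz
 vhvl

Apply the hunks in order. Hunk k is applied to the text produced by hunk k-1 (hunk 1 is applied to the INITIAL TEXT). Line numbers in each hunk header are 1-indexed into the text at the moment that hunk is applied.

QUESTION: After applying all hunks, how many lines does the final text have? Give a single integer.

Answer: 11

Derivation:
Hunk 1: at line 2 remove [bcfac,sjf] add [dpwt,iav,gpqt] -> 11 lines: yeloe pzhs dpwt iav gpqt jlimf njxv xgzg jldwf mrtqg ketem
Hunk 2: at line 7 remove [xgzg] add [ulnkz,upy] -> 12 lines: yeloe pzhs dpwt iav gpqt jlimf njxv ulnkz upy jldwf mrtqg ketem
Hunk 3: at line 5 remove [jlimf,njxv] add [opslx,jtyq,hov] -> 13 lines: yeloe pzhs dpwt iav gpqt opslx jtyq hov ulnkz upy jldwf mrtqg ketem
Hunk 4: at line 9 remove [upy,jldwf] add [vhvl,roc] -> 13 lines: yeloe pzhs dpwt iav gpqt opslx jtyq hov ulnkz vhvl roc mrtqg ketem
Hunk 5: at line 10 remove [roc,mrtqg] add [ogu,verz] -> 13 lines: yeloe pzhs dpwt iav gpqt opslx jtyq hov ulnkz vhvl ogu verz ketem
Hunk 6: at line 4 remove [opslx,jtyq,hov] add [rwrq] -> 11 lines: yeloe pzhs dpwt iav gpqt rwrq ulnkz vhvl ogu verz ketem
Final line count: 11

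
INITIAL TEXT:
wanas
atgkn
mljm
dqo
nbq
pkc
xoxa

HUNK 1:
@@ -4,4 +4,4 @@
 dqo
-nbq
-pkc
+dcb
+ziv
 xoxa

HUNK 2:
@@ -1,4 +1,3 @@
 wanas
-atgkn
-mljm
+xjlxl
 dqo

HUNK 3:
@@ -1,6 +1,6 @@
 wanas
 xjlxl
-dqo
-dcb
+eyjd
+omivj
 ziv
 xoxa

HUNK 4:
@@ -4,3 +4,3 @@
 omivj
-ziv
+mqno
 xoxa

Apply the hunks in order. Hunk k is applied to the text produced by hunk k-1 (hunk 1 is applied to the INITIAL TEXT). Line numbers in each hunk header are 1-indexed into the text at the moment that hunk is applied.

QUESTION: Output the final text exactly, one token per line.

Answer: wanas
xjlxl
eyjd
omivj
mqno
xoxa

Derivation:
Hunk 1: at line 4 remove [nbq,pkc] add [dcb,ziv] -> 7 lines: wanas atgkn mljm dqo dcb ziv xoxa
Hunk 2: at line 1 remove [atgkn,mljm] add [xjlxl] -> 6 lines: wanas xjlxl dqo dcb ziv xoxa
Hunk 3: at line 1 remove [dqo,dcb] add [eyjd,omivj] -> 6 lines: wanas xjlxl eyjd omivj ziv xoxa
Hunk 4: at line 4 remove [ziv] add [mqno] -> 6 lines: wanas xjlxl eyjd omivj mqno xoxa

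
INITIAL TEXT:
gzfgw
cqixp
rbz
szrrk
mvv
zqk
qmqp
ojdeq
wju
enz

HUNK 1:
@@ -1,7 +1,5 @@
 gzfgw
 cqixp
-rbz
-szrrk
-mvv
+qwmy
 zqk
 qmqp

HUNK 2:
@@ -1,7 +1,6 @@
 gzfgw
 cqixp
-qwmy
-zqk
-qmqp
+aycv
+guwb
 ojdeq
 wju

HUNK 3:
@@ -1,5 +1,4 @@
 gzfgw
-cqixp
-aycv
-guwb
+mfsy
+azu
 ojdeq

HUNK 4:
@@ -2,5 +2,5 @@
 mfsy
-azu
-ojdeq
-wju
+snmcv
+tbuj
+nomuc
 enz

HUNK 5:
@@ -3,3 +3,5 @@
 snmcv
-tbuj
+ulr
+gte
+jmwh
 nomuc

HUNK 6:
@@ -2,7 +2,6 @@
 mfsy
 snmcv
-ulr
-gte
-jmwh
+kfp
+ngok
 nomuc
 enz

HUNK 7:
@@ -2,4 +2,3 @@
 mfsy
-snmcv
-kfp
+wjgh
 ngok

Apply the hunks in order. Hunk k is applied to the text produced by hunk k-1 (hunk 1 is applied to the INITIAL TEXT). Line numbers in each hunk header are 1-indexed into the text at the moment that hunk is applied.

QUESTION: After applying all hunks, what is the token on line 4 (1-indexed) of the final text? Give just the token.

Answer: ngok

Derivation:
Hunk 1: at line 1 remove [rbz,szrrk,mvv] add [qwmy] -> 8 lines: gzfgw cqixp qwmy zqk qmqp ojdeq wju enz
Hunk 2: at line 1 remove [qwmy,zqk,qmqp] add [aycv,guwb] -> 7 lines: gzfgw cqixp aycv guwb ojdeq wju enz
Hunk 3: at line 1 remove [cqixp,aycv,guwb] add [mfsy,azu] -> 6 lines: gzfgw mfsy azu ojdeq wju enz
Hunk 4: at line 2 remove [azu,ojdeq,wju] add [snmcv,tbuj,nomuc] -> 6 lines: gzfgw mfsy snmcv tbuj nomuc enz
Hunk 5: at line 3 remove [tbuj] add [ulr,gte,jmwh] -> 8 lines: gzfgw mfsy snmcv ulr gte jmwh nomuc enz
Hunk 6: at line 2 remove [ulr,gte,jmwh] add [kfp,ngok] -> 7 lines: gzfgw mfsy snmcv kfp ngok nomuc enz
Hunk 7: at line 2 remove [snmcv,kfp] add [wjgh] -> 6 lines: gzfgw mfsy wjgh ngok nomuc enz
Final line 4: ngok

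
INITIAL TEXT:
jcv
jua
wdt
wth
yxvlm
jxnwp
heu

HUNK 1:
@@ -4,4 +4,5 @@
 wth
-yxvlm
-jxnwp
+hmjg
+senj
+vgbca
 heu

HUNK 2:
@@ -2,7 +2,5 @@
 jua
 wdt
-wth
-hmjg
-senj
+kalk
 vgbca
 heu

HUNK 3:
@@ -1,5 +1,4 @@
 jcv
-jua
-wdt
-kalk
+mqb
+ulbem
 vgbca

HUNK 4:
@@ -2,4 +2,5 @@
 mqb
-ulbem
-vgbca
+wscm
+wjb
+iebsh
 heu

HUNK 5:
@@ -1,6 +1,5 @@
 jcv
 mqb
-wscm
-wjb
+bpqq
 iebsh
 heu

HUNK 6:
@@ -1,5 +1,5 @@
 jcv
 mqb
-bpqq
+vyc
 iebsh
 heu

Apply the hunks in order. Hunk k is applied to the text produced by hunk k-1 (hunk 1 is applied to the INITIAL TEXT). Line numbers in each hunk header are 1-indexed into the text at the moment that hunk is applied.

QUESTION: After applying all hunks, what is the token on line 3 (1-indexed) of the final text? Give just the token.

Hunk 1: at line 4 remove [yxvlm,jxnwp] add [hmjg,senj,vgbca] -> 8 lines: jcv jua wdt wth hmjg senj vgbca heu
Hunk 2: at line 2 remove [wth,hmjg,senj] add [kalk] -> 6 lines: jcv jua wdt kalk vgbca heu
Hunk 3: at line 1 remove [jua,wdt,kalk] add [mqb,ulbem] -> 5 lines: jcv mqb ulbem vgbca heu
Hunk 4: at line 2 remove [ulbem,vgbca] add [wscm,wjb,iebsh] -> 6 lines: jcv mqb wscm wjb iebsh heu
Hunk 5: at line 1 remove [wscm,wjb] add [bpqq] -> 5 lines: jcv mqb bpqq iebsh heu
Hunk 6: at line 1 remove [bpqq] add [vyc] -> 5 lines: jcv mqb vyc iebsh heu
Final line 3: vyc

Answer: vyc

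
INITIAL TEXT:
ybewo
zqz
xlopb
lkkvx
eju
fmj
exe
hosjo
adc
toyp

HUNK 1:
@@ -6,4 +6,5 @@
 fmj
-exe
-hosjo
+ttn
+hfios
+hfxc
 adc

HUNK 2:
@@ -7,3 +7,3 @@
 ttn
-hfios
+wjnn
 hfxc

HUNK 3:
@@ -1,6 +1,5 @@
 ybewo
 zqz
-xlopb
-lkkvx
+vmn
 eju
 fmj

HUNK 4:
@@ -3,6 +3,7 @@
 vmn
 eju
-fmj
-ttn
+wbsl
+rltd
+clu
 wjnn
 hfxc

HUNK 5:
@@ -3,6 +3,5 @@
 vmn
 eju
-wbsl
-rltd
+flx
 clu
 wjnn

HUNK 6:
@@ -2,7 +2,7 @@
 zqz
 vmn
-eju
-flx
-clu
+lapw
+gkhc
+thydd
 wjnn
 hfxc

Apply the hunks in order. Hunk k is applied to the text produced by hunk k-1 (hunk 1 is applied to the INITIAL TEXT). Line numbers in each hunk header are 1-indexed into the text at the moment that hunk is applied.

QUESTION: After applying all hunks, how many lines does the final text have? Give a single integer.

Hunk 1: at line 6 remove [exe,hosjo] add [ttn,hfios,hfxc] -> 11 lines: ybewo zqz xlopb lkkvx eju fmj ttn hfios hfxc adc toyp
Hunk 2: at line 7 remove [hfios] add [wjnn] -> 11 lines: ybewo zqz xlopb lkkvx eju fmj ttn wjnn hfxc adc toyp
Hunk 3: at line 1 remove [xlopb,lkkvx] add [vmn] -> 10 lines: ybewo zqz vmn eju fmj ttn wjnn hfxc adc toyp
Hunk 4: at line 3 remove [fmj,ttn] add [wbsl,rltd,clu] -> 11 lines: ybewo zqz vmn eju wbsl rltd clu wjnn hfxc adc toyp
Hunk 5: at line 3 remove [wbsl,rltd] add [flx] -> 10 lines: ybewo zqz vmn eju flx clu wjnn hfxc adc toyp
Hunk 6: at line 2 remove [eju,flx,clu] add [lapw,gkhc,thydd] -> 10 lines: ybewo zqz vmn lapw gkhc thydd wjnn hfxc adc toyp
Final line count: 10

Answer: 10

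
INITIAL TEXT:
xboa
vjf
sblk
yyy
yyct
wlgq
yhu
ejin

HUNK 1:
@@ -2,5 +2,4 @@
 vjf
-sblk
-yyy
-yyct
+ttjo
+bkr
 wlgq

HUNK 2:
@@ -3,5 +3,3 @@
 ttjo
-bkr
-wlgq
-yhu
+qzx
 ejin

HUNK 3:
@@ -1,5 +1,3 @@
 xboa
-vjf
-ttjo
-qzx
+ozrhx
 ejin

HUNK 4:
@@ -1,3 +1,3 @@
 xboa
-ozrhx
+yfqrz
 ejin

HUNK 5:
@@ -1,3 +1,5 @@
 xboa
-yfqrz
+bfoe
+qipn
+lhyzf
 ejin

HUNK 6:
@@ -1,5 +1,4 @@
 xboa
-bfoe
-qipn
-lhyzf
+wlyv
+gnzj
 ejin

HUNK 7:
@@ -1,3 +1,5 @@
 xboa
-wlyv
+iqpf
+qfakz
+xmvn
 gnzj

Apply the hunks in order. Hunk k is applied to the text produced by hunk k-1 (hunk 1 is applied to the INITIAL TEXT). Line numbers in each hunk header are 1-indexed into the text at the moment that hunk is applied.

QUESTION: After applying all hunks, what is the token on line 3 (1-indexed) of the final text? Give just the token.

Hunk 1: at line 2 remove [sblk,yyy,yyct] add [ttjo,bkr] -> 7 lines: xboa vjf ttjo bkr wlgq yhu ejin
Hunk 2: at line 3 remove [bkr,wlgq,yhu] add [qzx] -> 5 lines: xboa vjf ttjo qzx ejin
Hunk 3: at line 1 remove [vjf,ttjo,qzx] add [ozrhx] -> 3 lines: xboa ozrhx ejin
Hunk 4: at line 1 remove [ozrhx] add [yfqrz] -> 3 lines: xboa yfqrz ejin
Hunk 5: at line 1 remove [yfqrz] add [bfoe,qipn,lhyzf] -> 5 lines: xboa bfoe qipn lhyzf ejin
Hunk 6: at line 1 remove [bfoe,qipn,lhyzf] add [wlyv,gnzj] -> 4 lines: xboa wlyv gnzj ejin
Hunk 7: at line 1 remove [wlyv] add [iqpf,qfakz,xmvn] -> 6 lines: xboa iqpf qfakz xmvn gnzj ejin
Final line 3: qfakz

Answer: qfakz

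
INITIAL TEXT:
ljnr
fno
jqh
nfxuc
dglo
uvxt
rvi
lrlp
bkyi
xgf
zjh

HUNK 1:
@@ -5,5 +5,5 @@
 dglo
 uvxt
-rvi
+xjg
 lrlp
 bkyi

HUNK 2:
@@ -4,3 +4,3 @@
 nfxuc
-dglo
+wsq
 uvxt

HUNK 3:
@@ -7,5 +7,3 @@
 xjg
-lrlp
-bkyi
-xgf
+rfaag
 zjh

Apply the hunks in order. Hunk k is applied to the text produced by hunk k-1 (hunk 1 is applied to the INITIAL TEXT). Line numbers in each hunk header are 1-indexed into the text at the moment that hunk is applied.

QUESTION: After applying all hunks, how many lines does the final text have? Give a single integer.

Answer: 9

Derivation:
Hunk 1: at line 5 remove [rvi] add [xjg] -> 11 lines: ljnr fno jqh nfxuc dglo uvxt xjg lrlp bkyi xgf zjh
Hunk 2: at line 4 remove [dglo] add [wsq] -> 11 lines: ljnr fno jqh nfxuc wsq uvxt xjg lrlp bkyi xgf zjh
Hunk 3: at line 7 remove [lrlp,bkyi,xgf] add [rfaag] -> 9 lines: ljnr fno jqh nfxuc wsq uvxt xjg rfaag zjh
Final line count: 9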